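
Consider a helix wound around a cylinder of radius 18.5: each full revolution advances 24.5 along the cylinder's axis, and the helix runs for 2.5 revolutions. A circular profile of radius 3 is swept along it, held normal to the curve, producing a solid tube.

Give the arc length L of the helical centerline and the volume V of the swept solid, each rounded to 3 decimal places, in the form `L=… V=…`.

2πR = 2π·18.5 = 116.238928
per-turn = √(116.238928² + 24.5²) = √(13511.4884 + 600.25) = √14111.7384 = 118.792838
L = 2.5 × 118.792838 = 296.982096
V = π·3² × L = 28.274334 × 296.982096 = 8396.970930

L=296.982 V=8396.971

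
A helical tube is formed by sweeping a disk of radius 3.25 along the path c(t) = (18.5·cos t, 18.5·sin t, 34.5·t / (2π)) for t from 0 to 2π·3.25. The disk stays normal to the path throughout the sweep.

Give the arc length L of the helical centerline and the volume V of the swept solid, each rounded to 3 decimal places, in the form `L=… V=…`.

L=394.065 V=13076.283

2πR = 2π·18.5 = 116.238928
per-turn = √(116.238928² + 34.5²) = √(13511.4884 + 1190.25) = √14701.7384 = 121.250725
L = 3.25 × 121.250725 = 394.064858
V = π·3.25² × L = 33.183072 × 394.064858 = 13076.282706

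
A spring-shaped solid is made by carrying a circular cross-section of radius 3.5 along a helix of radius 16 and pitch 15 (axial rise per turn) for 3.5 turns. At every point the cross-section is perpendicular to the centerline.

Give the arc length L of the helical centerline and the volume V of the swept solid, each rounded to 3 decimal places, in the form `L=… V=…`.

L=355.754 V=13691.000

2πR = 2π·16 = 100.530965
per-turn = √(100.530965² + 15²) = √(10106.4749 + 225) = √10331.4749 = 101.643863
L = 3.5 × 101.643863 = 355.753521
V = π·3.5² × L = 38.484510 × 355.753521 = 13690.999934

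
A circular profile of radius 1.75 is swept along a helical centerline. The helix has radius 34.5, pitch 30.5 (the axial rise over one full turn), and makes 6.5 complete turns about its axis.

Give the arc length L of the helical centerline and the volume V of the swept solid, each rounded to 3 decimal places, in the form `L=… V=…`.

2πR = 2π·34.5 = 216.769893
per-turn = √(216.769893² + 30.5²) = √(46989.1866 + 930.25) = √47919.4366 = 218.905086
L = 6.5 × 218.905086 = 1422.883057
V = π·1.75² × L = 9.621128 × 1422.883057 = 13689.739313

L=1422.883 V=13689.739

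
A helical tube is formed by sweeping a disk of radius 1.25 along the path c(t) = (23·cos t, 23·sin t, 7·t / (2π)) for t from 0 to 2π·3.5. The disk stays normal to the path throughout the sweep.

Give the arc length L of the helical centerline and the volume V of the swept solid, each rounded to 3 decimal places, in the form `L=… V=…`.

L=506.389 V=2485.733

2πR = 2π·23 = 144.513262
per-turn = √(144.513262² + 7²) = √(20884.0829 + 49) = √20933.0829 = 144.682697
L = 3.5 × 144.682697 = 506.389441
V = π·1.25² × L = 4.908739 × 506.389441 = 2485.733354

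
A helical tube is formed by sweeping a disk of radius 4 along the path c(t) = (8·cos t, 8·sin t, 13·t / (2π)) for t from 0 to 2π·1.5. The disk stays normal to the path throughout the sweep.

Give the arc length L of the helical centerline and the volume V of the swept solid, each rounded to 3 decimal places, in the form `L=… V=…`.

2πR = 2π·8 = 50.265482
per-turn = √(50.265482² + 13²) = √(2526.6187 + 169) = √2695.6187 = 51.919348
L = 1.5 × 51.919348 = 77.879022
V = π·4² × L = 50.265482 × 77.879022 = 3914.626636

L=77.879 V=3914.627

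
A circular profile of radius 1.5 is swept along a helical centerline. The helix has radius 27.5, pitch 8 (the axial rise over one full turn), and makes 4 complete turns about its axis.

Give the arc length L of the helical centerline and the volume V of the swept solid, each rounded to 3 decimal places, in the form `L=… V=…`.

2πR = 2π·27.5 = 172.787596
per-turn = √(172.787596² + 8²) = √(29855.5533 + 64) = √29919.5533 = 172.972695
L = 4 × 172.972695 = 691.890781
V = π·1.5² × L = 7.068583 × 691.890781 = 4890.687739

L=691.891 V=4890.688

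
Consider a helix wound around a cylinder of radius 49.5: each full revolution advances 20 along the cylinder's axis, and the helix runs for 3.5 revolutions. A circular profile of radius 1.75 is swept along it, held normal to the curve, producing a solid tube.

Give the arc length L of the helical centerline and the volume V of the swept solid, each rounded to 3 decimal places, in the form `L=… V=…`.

2πR = 2π·49.5 = 311.017673
per-turn = √(311.017673² + 20²) = √(96731.9927 + 400) = √97131.9927 = 311.660060
L = 3.5 × 311.660060 = 1090.810209
V = π·1.75² × L = 9.621128 × 1090.810209 = 10494.824096

L=1090.810 V=10494.824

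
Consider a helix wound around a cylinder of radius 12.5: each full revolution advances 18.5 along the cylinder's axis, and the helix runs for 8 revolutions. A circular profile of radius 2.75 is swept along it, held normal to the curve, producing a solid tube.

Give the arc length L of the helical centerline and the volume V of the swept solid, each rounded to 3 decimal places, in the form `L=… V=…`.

2πR = 2π·12.5 = 78.539816
per-turn = √(78.539816² + 18.5²) = √(6168.5028 + 342.25) = √6510.7528 = 80.689236
L = 8 × 80.689236 = 645.513885
V = π·2.75² × L = 23.758294 × 645.513885 = 15336.308953

L=645.514 V=15336.309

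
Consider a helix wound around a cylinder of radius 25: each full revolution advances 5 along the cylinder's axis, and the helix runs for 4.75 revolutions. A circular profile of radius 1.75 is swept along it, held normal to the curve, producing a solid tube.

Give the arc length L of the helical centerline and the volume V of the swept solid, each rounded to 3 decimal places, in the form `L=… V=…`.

2πR = 2π·25 = 157.079633
per-turn = √(157.079633² + 5²) = √(24674.0110 + 25) = √24699.0110 = 157.159190
L = 4.75 × 157.159190 = 746.506153
V = π·1.75² × L = 9.621128 × 746.506153 = 7182.230874

L=746.506 V=7182.231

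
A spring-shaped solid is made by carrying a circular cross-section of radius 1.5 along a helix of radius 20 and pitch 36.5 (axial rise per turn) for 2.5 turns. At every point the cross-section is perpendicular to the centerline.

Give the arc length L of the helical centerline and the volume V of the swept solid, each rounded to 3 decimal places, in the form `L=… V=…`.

2πR = 2π·20 = 125.663706
per-turn = √(125.663706² + 36.5²) = √(15791.3670 + 1332.25) = √17123.6170 = 130.857239
L = 2.5 × 130.857239 = 327.143098
V = π·1.5² × L = 7.068583 × 327.143098 = 2312.438294

L=327.143 V=2312.438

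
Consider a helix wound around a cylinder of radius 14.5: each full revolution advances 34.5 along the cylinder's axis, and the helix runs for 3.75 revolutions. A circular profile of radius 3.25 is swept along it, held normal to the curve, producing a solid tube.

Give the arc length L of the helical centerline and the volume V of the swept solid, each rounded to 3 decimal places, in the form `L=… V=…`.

2πR = 2π·14.5 = 91.106187
per-turn = √(91.106187² + 34.5²) = √(8300.3373 + 1190.25) = √9490.5873 = 97.419645
L = 3.75 × 97.419645 = 365.323670
V = π·3.25² × L = 33.183072 × 365.323670 = 12122.561795

L=365.324 V=12122.562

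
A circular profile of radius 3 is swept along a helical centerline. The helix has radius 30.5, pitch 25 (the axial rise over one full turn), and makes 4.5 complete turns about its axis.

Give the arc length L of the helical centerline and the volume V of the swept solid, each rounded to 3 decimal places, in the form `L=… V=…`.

L=869.674 V=24589.462

2πR = 2π·30.5 = 191.637152
per-turn = √(191.637152² + 25²) = √(36724.7980 + 625) = √37349.7980 = 193.260958
L = 4.5 × 193.260958 = 869.674312
V = π·3² × L = 28.274334 × 869.674312 = 24589.461868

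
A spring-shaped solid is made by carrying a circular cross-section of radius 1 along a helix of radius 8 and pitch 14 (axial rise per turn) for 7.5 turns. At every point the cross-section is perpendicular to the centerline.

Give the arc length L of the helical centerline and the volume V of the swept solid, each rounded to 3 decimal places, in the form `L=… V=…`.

L=391.340 V=1229.432

2πR = 2π·8 = 50.265482
per-turn = √(50.265482² + 14²) = √(2526.6187 + 196) = √2722.6187 = 52.178719
L = 7.5 × 52.178719 = 391.340393
V = π·1² × L = 3.141593 × 391.340393 = 1229.432104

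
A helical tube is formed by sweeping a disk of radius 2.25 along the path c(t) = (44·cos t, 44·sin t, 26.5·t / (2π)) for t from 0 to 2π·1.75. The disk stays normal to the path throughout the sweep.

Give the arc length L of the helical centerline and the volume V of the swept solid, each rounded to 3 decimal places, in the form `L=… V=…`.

2πR = 2π·44 = 276.460154
per-turn = √(276.460154² + 26.5²) = √(76430.2165 + 702.25) = √77132.4665 = 277.727324
L = 1.75 × 277.727324 = 486.022817
V = π·2.25² × L = 15.904313 × 486.022817 = 7729.858913

L=486.023 V=7729.859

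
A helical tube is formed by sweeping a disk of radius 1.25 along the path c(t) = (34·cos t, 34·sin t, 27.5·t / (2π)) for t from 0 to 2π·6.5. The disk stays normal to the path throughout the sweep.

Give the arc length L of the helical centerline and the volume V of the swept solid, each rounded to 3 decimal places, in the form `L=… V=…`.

L=1400.042 V=6872.439

2πR = 2π·34 = 213.628300
per-turn = √(213.628300² + 27.5²) = √(45637.0508 + 756.25) = √46393.3008 = 215.391041
L = 6.5 × 215.391041 = 1400.041770
V = π·1.25² × L = 4.908739 × 1400.041770 = 6872.438966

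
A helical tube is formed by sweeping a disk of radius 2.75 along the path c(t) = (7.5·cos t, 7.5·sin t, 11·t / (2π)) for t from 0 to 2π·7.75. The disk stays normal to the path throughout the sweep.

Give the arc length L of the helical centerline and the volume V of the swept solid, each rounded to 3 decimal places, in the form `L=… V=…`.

L=375.028 V=8910.026

2πR = 2π·7.5 = 47.123890
per-turn = √(47.123890² + 11²) = √(2220.6610 + 121) = √2341.6610 = 48.390712
L = 7.75 × 48.390712 = 375.028017
V = π·2.75² × L = 23.758294 × 375.028017 = 8910.026042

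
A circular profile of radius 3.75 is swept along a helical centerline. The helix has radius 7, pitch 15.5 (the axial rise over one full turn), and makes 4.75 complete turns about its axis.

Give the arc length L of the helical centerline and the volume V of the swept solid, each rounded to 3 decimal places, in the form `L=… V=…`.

L=221.510 V=9785.994

2πR = 2π·7 = 43.982297
per-turn = √(43.982297² + 15.5²) = √(1934.4425 + 240.25) = √2174.6925 = 46.633598
L = 4.75 × 46.633598 = 221.509591
V = π·3.75² × L = 44.178647 × 221.509591 = 9785.993938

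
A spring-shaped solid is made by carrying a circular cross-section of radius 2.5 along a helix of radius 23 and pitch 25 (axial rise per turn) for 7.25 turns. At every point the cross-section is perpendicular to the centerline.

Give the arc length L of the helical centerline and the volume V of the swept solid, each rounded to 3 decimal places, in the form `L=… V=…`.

2πR = 2π·23 = 144.513262
per-turn = √(144.513262² + 25²) = √(20884.0829 + 625) = √21509.0829 = 146.659752
L = 7.25 × 146.659752 = 1063.283203
V = π·2.5² × L = 19.634954 × 1063.283203 = 20877.516878

L=1063.283 V=20877.517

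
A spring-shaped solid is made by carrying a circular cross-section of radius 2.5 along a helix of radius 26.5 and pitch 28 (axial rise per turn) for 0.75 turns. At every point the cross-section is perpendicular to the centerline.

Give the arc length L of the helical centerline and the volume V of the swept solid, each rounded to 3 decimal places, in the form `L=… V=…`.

L=126.632 V=2486.408

2πR = 2π·26.5 = 166.504411
per-turn = √(166.504411² + 28²) = √(27723.7188 + 784) = √28507.7188 = 168.842290
L = 0.75 × 168.842290 = 126.631717
V = π·2.5² × L = 19.634954 × 126.631717 = 2486.407953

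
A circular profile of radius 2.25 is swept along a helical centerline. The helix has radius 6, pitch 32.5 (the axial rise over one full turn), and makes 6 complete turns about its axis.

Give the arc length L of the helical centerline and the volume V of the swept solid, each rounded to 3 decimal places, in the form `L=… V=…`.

2πR = 2π·6 = 37.699112
per-turn = √(37.699112² + 32.5²) = √(1421.2230 + 1056.25) = √2477.4730 = 49.774221
L = 6 × 49.774221 = 298.645323
V = π·2.25² × L = 15.904313 × 298.645323 = 4749.748643

L=298.645 V=4749.749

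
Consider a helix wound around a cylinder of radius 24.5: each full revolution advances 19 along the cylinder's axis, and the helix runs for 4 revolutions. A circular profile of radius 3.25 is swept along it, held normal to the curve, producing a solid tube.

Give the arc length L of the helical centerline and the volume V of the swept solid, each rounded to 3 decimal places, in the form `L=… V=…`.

L=620.425 V=20587.595

2πR = 2π·24.5 = 153.938040
per-turn = √(153.938040² + 19²) = √(23696.9202 + 361) = √24057.9202 = 155.106158
L = 4 × 155.106158 = 620.424631
V = π·3.25² × L = 33.183072 × 620.424631 = 20587.595449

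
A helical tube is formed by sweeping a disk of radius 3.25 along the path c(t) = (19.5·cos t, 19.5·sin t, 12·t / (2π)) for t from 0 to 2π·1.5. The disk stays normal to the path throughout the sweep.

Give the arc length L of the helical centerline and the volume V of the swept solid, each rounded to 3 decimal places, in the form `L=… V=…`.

L=184.663 V=6127.670

2πR = 2π·19.5 = 122.522113
per-turn = √(122.522113² + 12²) = √(15011.6683 + 144) = √15155.6683 = 123.108360
L = 1.5 × 123.108360 = 184.662540
V = π·3.25² × L = 33.183072 × 184.662540 = 6127.670433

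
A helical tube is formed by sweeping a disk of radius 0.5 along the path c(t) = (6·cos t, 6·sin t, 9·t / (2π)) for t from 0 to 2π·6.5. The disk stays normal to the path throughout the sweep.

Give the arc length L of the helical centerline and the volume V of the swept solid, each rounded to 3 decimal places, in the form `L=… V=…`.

2πR = 2π·6 = 37.699112
per-turn = √(37.699112² + 9²) = √(1421.2230 + 81) = √1502.2230 = 38.758522
L = 6.5 × 38.758522 = 251.930394
V = π·0.5² × L = 0.785398 × 251.930394 = 197.865668

L=251.930 V=197.866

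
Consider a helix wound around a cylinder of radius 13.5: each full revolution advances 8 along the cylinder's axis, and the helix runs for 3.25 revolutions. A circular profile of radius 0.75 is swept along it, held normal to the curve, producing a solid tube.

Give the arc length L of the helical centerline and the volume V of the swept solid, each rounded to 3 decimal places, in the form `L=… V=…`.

L=276.898 V=489.319

2πR = 2π·13.5 = 84.823002
per-turn = √(84.823002² + 8²) = √(7194.9416 + 64) = √7258.9416 = 85.199423
L = 3.25 × 85.199423 = 276.898123
V = π·0.75² × L = 1.767146 × 276.898123 = 489.319375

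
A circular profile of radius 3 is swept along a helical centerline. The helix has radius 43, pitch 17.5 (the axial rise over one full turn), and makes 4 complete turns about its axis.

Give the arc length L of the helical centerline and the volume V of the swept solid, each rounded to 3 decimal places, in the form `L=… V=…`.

2πR = 2π·43 = 270.176968
per-turn = √(270.176968² + 17.5²) = √(72995.5942 + 306.25) = √73301.8442 = 270.743133
L = 4 × 270.743133 = 1082.972533
V = π·3² × L = 28.274334 × 1082.972533 = 30620.326973

L=1082.973 V=30620.327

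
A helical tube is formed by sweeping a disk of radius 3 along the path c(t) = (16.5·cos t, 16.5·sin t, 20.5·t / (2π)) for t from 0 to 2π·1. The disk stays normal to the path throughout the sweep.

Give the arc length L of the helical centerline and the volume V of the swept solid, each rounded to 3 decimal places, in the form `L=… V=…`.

2πR = 2π·16.5 = 103.672558
per-turn = √(103.672558² + 20.5²) = √(10747.9992 + 420.25) = √11168.2492 = 105.679938
L = 1 × 105.679938 = 105.679938
V = π·3² × L = 28.274334 × 105.679938 = 2988.029838

L=105.680 V=2988.030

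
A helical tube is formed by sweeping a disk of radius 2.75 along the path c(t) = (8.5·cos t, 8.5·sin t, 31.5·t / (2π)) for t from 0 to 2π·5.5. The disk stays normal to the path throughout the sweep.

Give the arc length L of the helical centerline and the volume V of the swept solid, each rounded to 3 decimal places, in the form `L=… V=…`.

2πR = 2π·8.5 = 53.407075
per-turn = √(53.407075² + 31.5²) = √(2852.3157 + 992.25) = √3844.5657 = 62.004562
L = 5.5 × 62.004562 = 341.025089
V = π·2.75² × L = 23.758294 × 341.025089 = 8102.174485

L=341.025 V=8102.174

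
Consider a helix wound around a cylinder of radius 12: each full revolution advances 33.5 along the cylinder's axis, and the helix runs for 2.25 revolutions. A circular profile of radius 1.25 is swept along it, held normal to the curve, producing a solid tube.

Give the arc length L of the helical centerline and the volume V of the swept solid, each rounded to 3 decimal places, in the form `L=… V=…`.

2πR = 2π·12 = 75.398224
per-turn = √(75.398224² + 33.5²) = √(5684.8921 + 1122.25) = √6807.1421 = 82.505407
L = 2.25 × 82.505407 = 185.637165
V = π·1.25² × L = 4.908739 × 185.637165 = 911.244303

L=185.637 V=911.244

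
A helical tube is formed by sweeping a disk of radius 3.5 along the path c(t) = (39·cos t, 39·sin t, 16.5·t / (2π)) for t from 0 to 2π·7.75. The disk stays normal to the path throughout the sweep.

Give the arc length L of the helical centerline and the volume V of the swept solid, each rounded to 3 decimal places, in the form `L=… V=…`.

2πR = 2π·39 = 245.044227
per-turn = √(245.044227² + 16.5²) = √(60046.6732 + 272.25) = √60318.9232 = 245.599111
L = 7.75 × 245.599111 = 1903.393108
V = π·3.5² × L = 38.484510 × 1903.393108 = 73251.151108

L=1903.393 V=73251.151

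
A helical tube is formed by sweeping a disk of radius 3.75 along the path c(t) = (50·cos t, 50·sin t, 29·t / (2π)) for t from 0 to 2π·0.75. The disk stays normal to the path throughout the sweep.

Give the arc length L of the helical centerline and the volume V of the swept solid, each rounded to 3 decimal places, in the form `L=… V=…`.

2πR = 2π·50 = 314.159265
per-turn = √(314.159265² + 29²) = √(98696.0440 + 841) = √99537.0440 = 315.494919
L = 0.75 × 315.494919 = 236.621189
V = π·3.75² × L = 44.178647 × 236.621189 = 10453.603925

L=236.621 V=10453.604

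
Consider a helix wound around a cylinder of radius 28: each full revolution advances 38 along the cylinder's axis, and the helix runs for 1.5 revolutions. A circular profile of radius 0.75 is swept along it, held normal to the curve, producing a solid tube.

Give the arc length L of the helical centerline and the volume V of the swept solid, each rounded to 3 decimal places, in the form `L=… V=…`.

L=269.979 V=477.093

2πR = 2π·28 = 175.929189
per-turn = √(175.929189² + 38²) = √(30951.0794 + 1444) = √32395.0794 = 179.986331
L = 1.5 × 179.986331 = 269.979497
V = π·0.75² × L = 1.767146 × 269.979497 = 477.093152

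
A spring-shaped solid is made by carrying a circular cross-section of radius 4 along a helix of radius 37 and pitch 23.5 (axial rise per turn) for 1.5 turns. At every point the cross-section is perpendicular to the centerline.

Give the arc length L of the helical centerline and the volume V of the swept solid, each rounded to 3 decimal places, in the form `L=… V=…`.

L=350.494 V=17617.744

2πR = 2π·37 = 232.477856
per-turn = √(232.477856² + 23.5²) = √(54045.9537 + 552.25) = √54598.2037 = 233.662585
L = 1.5 × 233.662585 = 350.493878
V = π·4² × L = 50.265482 × 350.493878 = 17617.743862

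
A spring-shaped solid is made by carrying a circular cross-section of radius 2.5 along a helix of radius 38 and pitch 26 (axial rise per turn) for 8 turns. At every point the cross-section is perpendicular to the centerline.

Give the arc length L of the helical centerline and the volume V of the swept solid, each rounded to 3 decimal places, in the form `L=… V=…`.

L=1921.380 V=37726.210

2πR = 2π·38 = 238.761042
per-turn = √(238.761042² + 26²) = √(57006.8350 + 676) = √57682.8350 = 240.172511
L = 8 × 240.172511 = 1921.380088
V = π·2.5² × L = 19.634954 × 1921.380088 = 37726.209801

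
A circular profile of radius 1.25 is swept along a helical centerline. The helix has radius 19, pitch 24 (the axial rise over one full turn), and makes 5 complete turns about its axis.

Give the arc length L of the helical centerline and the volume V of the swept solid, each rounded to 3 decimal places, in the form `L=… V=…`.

L=608.845 V=2988.663

2πR = 2π·19 = 119.380521
per-turn = √(119.380521² + 24²) = √(14251.7088 + 576) = √14827.7088 = 121.769080
L = 5 × 121.769080 = 608.845398
V = π·1.25² × L = 4.908739 × 608.845398 = 2988.662859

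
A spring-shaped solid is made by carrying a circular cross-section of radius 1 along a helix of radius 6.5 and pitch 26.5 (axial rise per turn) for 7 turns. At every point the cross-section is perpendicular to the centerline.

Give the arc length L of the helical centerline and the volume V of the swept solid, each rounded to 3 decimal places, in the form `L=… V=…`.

2πR = 2π·6.5 = 40.840704
per-turn = √(40.840704² + 26.5²) = √(1667.9631 + 702.25) = √2370.2131 = 48.684835
L = 7 × 48.684835 = 340.793844
V = π·1² × L = 3.141593 × 340.793844 = 1070.635436

L=340.794 V=1070.635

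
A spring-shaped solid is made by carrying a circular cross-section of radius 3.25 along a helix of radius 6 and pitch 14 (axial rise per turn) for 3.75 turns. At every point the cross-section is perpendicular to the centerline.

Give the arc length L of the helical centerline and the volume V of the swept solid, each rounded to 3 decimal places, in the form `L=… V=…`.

L=150.805 V=5004.179

2πR = 2π·6 = 37.699112
per-turn = √(37.699112² + 14²) = √(1421.2230 + 196) = √1617.2230 = 40.214712
L = 3.75 × 40.214712 = 150.805169
V = π·3.25² × L = 33.183072 × 150.805169 = 5004.178832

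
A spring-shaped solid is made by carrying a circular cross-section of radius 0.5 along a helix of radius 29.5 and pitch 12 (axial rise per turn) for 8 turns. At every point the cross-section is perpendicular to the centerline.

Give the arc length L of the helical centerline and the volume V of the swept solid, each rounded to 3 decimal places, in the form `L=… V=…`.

2πR = 2π·29.5 = 185.353967
per-turn = √(185.353967² + 12²) = √(34356.0929 + 144) = √34500.0929 = 185.742006
L = 8 × 185.742006 = 1485.936051
V = π·0.5² × L = 0.785398 × 1485.936051 = 1167.051445

L=1485.936 V=1167.051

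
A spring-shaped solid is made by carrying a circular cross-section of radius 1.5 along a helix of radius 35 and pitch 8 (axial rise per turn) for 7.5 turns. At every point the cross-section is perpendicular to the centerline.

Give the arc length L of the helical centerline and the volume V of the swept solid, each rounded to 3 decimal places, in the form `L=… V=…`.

L=1650.427 V=11666.182

2πR = 2π·35 = 219.911486
per-turn = √(219.911486² + 8²) = √(48361.0616 + 64) = √48425.0616 = 220.056951
L = 7.5 × 220.056951 = 1650.427130
V = π·1.5² × L = 7.068583 × 1650.427130 = 11666.181934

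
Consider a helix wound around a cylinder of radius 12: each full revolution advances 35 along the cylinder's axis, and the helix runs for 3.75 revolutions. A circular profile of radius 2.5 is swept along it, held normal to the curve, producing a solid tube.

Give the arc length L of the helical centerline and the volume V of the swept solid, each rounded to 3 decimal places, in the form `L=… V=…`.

L=311.722 V=6120.639

2πR = 2π·12 = 75.398224
per-turn = √(75.398224² + 35²) = √(5684.8921 + 1225) = √6909.8921 = 83.125761
L = 3.75 × 83.125761 = 311.721604
V = π·2.5² × L = 19.634954 × 311.721604 = 6120.639374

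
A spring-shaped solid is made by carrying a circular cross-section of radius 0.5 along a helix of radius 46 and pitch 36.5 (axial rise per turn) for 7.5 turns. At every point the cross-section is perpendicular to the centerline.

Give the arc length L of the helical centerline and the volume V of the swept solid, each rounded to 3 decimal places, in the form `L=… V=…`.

L=2184.916 V=1716.029

2πR = 2π·46 = 289.026524
per-turn = √(289.026524² + 36.5²) = √(83536.3317 + 1332.25) = √84868.5817 = 291.322127
L = 7.5 × 291.322127 = 2184.915952
V = π·0.5² × L = 0.785398 × 2184.915952 = 1716.028976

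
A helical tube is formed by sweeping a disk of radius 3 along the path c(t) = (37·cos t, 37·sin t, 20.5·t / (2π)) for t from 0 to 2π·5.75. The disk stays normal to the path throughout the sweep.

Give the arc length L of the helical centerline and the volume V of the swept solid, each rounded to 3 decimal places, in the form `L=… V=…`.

L=1341.935 V=37942.311

2πR = 2π·37 = 232.477856
per-turn = √(232.477856² + 20.5²) = √(54045.9537 + 420.25) = √54466.2037 = 233.379956
L = 5.75 × 233.379956 = 1341.934745
V = π·3² × L = 28.274334 × 1341.934745 = 37942.311028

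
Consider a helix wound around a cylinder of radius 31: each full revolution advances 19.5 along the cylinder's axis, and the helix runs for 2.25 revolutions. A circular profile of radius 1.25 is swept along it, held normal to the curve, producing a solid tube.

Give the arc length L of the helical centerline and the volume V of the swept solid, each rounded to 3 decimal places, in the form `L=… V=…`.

L=440.443 V=2162.019

2πR = 2π·31 = 194.778745
per-turn = √(194.778745² + 19.5²) = √(37938.7593 + 380.25) = √38319.0093 = 195.752418
L = 2.25 × 195.752418 = 440.442941
V = π·1.25² × L = 4.908739 × 440.442941 = 2162.019233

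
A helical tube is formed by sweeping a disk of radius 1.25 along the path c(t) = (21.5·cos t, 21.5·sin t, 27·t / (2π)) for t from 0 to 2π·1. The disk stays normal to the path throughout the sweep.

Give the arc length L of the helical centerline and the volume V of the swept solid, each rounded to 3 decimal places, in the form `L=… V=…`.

L=137.760 V=676.229

2πR = 2π·21.5 = 135.088484
per-turn = √(135.088484² + 27²) = √(18248.8985 + 729) = √18977.8985 = 137.760294
L = 1 × 137.760294 = 137.760294
V = π·1.25² × L = 4.908739 × 137.760294 = 676.229261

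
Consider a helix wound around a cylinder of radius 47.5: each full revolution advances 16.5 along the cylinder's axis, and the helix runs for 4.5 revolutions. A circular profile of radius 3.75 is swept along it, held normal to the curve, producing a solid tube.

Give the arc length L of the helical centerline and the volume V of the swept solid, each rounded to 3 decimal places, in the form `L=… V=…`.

2πR = 2π·47.5 = 298.451302
per-turn = √(298.451302² + 16.5²) = √(89073.1797 + 272.25) = √89345.4297 = 298.907059
L = 4.5 × 298.907059 = 1345.081764
V = π·3.75² × L = 44.178647 × 1345.081764 = 59423.892022

L=1345.082 V=59423.892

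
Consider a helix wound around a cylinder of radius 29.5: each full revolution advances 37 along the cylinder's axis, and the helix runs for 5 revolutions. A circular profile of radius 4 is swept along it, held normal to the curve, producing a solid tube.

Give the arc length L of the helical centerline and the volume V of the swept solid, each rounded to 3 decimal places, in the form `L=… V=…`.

L=945.054 V=47503.602

2πR = 2π·29.5 = 185.353967
per-turn = √(185.353967² + 37²) = √(34356.0929 + 1369) = √35725.0929 = 189.010828
L = 5 × 189.010828 = 945.054138
V = π·4² × L = 50.265482 × 945.054138 = 47503.602175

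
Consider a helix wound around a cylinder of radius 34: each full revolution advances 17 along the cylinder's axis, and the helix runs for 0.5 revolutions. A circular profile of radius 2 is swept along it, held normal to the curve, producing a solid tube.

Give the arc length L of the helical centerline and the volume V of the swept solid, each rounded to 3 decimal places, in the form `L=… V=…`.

2πR = 2π·34 = 213.628300
per-turn = √(213.628300² + 17²) = √(45637.0508 + 289) = √45926.0508 = 214.303641
L = 0.5 × 214.303641 = 107.151821
V = π·2² × L = 12.566371 × 107.151821 = 1346.509491

L=107.152 V=1346.509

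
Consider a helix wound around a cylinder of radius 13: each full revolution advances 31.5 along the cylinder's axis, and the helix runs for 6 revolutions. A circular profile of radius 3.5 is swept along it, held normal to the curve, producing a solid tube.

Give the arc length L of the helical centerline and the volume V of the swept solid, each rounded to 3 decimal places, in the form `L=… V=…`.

L=525.269 V=20214.726

2πR = 2π·13 = 81.681409
per-turn = √(81.681409² + 31.5²) = √(6671.8526 + 992.25) = √7664.1026 = 87.544860
L = 6 × 87.544860 = 525.269162
V = π·3.5² × L = 38.484510 × 525.269162 = 20214.726327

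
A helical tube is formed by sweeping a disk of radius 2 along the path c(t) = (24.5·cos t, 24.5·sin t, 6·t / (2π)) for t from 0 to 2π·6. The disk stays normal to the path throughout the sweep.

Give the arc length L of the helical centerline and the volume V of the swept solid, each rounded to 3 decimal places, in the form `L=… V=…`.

L=924.330 V=11615.468

2πR = 2π·24.5 = 153.938040
per-turn = √(153.938040² + 6²) = √(23696.9202 + 36) = √23732.9202 = 154.054926
L = 6 × 154.054926 = 924.329555
V = π·2² × L = 12.566371 × 924.329555 = 11615.467756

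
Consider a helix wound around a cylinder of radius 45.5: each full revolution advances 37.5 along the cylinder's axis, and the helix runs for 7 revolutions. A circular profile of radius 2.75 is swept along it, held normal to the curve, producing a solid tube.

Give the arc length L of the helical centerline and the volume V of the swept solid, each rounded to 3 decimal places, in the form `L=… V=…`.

2πR = 2π·45.5 = 285.884931
per-turn = √(285.884931² + 37.5²) = √(81730.1940 + 1406.25) = √83136.4440 = 288.333911
L = 7 × 288.333911 = 2018.337375
V = π·2.75² × L = 23.758294 × 2018.337375 = 47952.253634

L=2018.337 V=47952.254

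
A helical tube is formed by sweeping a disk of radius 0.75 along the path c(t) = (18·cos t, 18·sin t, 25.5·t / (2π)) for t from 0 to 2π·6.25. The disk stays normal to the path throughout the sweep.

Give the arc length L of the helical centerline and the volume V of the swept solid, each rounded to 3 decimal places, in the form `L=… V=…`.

L=724.603 V=1280.479

2πR = 2π·18 = 113.097336
per-turn = √(113.097336² + 25.5²) = √(12791.0073 + 650.25) = √13441.2573 = 115.936436
L = 6.25 × 115.936436 = 724.602728
V = π·0.75² × L = 1.767146 × 724.602728 = 1280.478716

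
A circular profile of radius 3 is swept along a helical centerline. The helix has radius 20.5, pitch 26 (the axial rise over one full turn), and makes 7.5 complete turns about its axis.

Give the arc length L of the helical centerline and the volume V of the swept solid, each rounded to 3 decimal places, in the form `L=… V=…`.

L=985.524 V=27865.038

2πR = 2π·20.5 = 128.805299
per-turn = √(128.805299² + 26²) = √(16590.8050 + 676) = √17266.8050 = 131.403215
L = 7.5 × 131.403215 = 985.524115
V = π·3² × L = 28.274334 × 985.524115 = 27865.037875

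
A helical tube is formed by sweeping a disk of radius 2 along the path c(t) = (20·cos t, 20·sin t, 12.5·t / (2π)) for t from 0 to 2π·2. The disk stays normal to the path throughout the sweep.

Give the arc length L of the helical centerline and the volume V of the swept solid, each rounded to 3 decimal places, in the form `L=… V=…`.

2πR = 2π·20 = 125.663706
per-turn = √(125.663706² + 12.5²) = √(15791.3670 + 156.25) = √15947.6170 = 126.283875
L = 2 × 126.283875 = 252.567750
V = π·2² × L = 12.566371 × 252.567750 = 3173.859947

L=252.568 V=3173.860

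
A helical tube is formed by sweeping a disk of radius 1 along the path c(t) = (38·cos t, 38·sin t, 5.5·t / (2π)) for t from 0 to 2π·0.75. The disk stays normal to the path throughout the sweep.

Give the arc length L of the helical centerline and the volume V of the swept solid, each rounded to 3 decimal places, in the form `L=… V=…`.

L=179.118 V=562.717

2πR = 2π·38 = 238.761042
per-turn = √(238.761042² + 5.5²) = √(57006.8350 + 30.25) = √57037.0850 = 238.824381
L = 0.75 × 238.824381 = 179.118286
V = π·1² × L = 3.141593 × 179.118286 = 562.716691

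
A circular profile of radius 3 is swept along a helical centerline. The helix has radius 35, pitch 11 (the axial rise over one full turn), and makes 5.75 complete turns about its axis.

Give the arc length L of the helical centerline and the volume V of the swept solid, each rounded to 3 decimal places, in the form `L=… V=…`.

2πR = 2π·35 = 219.911486
per-turn = √(219.911486² + 11²) = √(48361.0616 + 121) = √48482.0616 = 220.186425
L = 5.75 × 220.186425 = 1266.071941
V = π·3² × L = 28.274334 × 1266.071941 = 35797.340787

L=1266.072 V=35797.341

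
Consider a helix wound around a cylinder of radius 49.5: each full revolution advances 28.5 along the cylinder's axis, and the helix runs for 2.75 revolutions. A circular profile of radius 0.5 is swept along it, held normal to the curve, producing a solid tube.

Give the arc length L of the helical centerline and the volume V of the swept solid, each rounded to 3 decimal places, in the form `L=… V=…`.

L=858.882 V=674.564

2πR = 2π·49.5 = 311.017673
per-turn = √(311.017673² + 28.5²) = √(96731.9927 + 812.25) = √97544.2427 = 312.320737
L = 2.75 × 312.320737 = 858.882027
V = π·0.5² × L = 0.785398 × 858.882027 = 674.564366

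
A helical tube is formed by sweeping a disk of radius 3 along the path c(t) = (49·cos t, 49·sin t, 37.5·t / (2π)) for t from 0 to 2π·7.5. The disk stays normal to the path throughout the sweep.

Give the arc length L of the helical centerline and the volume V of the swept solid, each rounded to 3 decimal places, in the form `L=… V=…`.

L=2326.136 V=65769.945

2πR = 2π·49 = 307.876080
per-turn = √(307.876080² + 37.5²) = √(94787.6807 + 1406.25) = √96193.9307 = 310.151464
L = 7.5 × 310.151464 = 2326.135981
V = π·3² × L = 28.274334 × 2326.135981 = 65769.945370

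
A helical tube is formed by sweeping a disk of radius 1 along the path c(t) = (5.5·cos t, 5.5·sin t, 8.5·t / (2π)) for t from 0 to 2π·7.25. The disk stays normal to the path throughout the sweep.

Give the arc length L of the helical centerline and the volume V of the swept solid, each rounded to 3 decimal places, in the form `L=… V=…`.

2πR = 2π·5.5 = 34.557519
per-turn = √(34.557519² + 8.5²) = √(1194.2221 + 72.25) = √1266.4721 = 35.587528
L = 7.25 × 35.587528 = 258.009576
V = π·1² × L = 3.141593 × 258.009576 = 810.560989

L=258.010 V=810.561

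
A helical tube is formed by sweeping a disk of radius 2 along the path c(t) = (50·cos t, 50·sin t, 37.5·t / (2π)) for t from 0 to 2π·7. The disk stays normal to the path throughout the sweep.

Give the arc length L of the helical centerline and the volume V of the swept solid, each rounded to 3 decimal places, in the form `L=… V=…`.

2πR = 2π·50 = 314.159265
per-turn = √(314.159265² + 37.5²) = √(98696.0440 + 1406.25) = √100102.2940 = 316.389466
L = 7 × 316.389466 = 2214.726260
V = π·2² × L = 12.566371 × 2214.726260 = 27831.070992

L=2214.726 V=27831.071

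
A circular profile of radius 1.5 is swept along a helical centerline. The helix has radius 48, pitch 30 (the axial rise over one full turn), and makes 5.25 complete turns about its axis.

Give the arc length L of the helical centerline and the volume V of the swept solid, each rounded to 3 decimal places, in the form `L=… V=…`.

2πR = 2π·48 = 301.592895
per-turn = √(301.592895² + 30²) = √(90958.2742 + 900) = √91858.2742 = 303.081300
L = 5.25 × 303.081300 = 1591.176823
V = π·1.5² × L = 7.068583 × 1591.176823 = 11247.366189

L=1591.177 V=11247.366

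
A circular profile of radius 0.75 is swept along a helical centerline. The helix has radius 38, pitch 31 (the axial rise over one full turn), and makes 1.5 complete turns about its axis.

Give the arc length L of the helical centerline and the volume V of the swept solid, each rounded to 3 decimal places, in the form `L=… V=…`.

L=361.148 V=638.201

2πR = 2π·38 = 238.761042
per-turn = √(238.761042² + 31²) = √(57006.8350 + 961) = √57967.8350 = 240.765103
L = 1.5 × 240.765103 = 361.147655
V = π·0.75² × L = 1.767146 × 361.147655 = 638.200586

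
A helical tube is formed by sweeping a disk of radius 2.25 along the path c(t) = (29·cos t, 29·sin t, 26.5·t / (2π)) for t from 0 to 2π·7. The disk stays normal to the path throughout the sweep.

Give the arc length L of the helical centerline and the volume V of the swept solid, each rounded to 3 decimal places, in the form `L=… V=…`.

L=1288.905 V=20499.150

2πR = 2π·29 = 182.212374
per-turn = √(182.212374² + 26.5²) = √(33201.3492 + 702.25) = √33903.5992 = 184.129300
L = 7 × 184.129300 = 1288.905102
V = π·2.25² × L = 15.904313 × 1288.905102 = 20499.149917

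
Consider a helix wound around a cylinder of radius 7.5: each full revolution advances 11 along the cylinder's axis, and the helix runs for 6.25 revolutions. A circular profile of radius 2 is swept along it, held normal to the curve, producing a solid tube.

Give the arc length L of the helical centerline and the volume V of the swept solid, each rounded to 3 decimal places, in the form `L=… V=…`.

L=302.442 V=3800.598

2πR = 2π·7.5 = 47.123890
per-turn = √(47.123890² + 11²) = √(2220.6610 + 121) = √2341.6610 = 48.390712
L = 6.25 × 48.390712 = 302.441949
V = π·2² × L = 12.566371 × 302.441949 = 3800.597619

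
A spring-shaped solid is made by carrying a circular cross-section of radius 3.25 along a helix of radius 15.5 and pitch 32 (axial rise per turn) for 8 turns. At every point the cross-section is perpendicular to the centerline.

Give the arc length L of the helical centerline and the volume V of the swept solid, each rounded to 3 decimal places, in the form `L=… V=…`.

L=820.095 V=27213.279

2πR = 2π·15.5 = 97.389372
per-turn = √(97.389372² + 32²) = √(9484.6898 + 1024) = √10508.6898 = 102.511901
L = 8 × 102.511901 = 820.095207
V = π·3.25² × L = 33.183072 × 820.095207 = 27213.278643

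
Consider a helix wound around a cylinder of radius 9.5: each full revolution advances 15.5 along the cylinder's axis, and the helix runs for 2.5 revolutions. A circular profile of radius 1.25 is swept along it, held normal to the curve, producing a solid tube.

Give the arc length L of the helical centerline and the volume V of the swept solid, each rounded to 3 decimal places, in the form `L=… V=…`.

L=154.175 V=756.804

2πR = 2π·9.5 = 59.690260
per-turn = √(59.690260² + 15.5²) = √(3562.9272 + 240.25) = √3803.1772 = 61.669905
L = 2.5 × 61.669905 = 154.174763
V = π·1.25² × L = 4.908739 × 154.174763 = 756.803596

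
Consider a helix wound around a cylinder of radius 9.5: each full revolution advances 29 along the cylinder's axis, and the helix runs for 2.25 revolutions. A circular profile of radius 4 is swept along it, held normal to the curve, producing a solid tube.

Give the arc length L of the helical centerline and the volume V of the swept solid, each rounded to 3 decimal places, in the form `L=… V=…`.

L=149.315 V=7505.376

2πR = 2π·9.5 = 59.690260
per-turn = √(59.690260² + 29²) = √(3562.9272 + 841) = √4403.9272 = 66.362092
L = 2.25 × 66.362092 = 149.314706
V = π·4² × L = 50.265482 × 149.314706 = 7505.375729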